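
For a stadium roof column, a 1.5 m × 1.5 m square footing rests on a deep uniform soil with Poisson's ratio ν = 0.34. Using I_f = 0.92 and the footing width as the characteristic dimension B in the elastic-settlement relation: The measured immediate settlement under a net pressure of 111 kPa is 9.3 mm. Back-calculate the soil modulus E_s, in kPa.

E_s ≈ 14600 kPa

S_e = q·B·(1−ν²)/E_s · I_f  ⇒  E_s = q·B·(1−ν²)·I_f / S_e.
E_s = 111 × 1.5 × 0.8844 × 0.92 / 0.0093 = 14570 kPa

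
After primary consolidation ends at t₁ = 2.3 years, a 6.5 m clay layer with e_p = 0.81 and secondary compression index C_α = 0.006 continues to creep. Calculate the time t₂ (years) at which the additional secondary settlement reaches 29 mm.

S_s = C_α·H/(1+e_p)·log₁₀(t₂/t₁) ⇒ log₁₀(t₂/t₁) = S_s·(1+e_p)/(C_α·H).
log₁₀(t₂/t₁) = 0.029 × (1+0.81) / (0.006×6.5) = 1.346
t₂ = t₁ × 10^1.346 = 2.3 × 22.18 = 51.01 years

t₂ ≈ 51 years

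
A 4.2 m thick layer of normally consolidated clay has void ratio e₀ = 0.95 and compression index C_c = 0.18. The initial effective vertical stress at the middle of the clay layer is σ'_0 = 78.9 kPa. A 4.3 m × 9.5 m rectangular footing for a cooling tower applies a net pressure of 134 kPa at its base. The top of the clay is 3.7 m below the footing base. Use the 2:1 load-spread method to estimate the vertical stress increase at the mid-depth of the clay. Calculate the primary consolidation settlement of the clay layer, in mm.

Mid-depth of clay below the footing base: z = 3.7 + 4.2/2 = 5.8 m.
Stress increase at mid-clay by the 2:1 spreading method:
Δσ = qBL/((B+z)(L+z)) = 134×4.3×9.5/((4.3+5.8)(9.5+5.8)) = 35.423 kPa
Final effective stress: σ'_f = σ'_0 + Δσ = 78.9 + 35.423 = 114.32 kPa.
Normally consolidated clay, so the full stress increment lies on the virgin compression line:
S_c = C_c·H/(1+e₀)·log₁₀(σ'_f/σ'_0) = 0.18×4.2/(1+0.95)×log₁₀(114.32/78.9)
    = 0.38769 × 0.16105 = 0.06244 m

S_c ≈ 62.4 mm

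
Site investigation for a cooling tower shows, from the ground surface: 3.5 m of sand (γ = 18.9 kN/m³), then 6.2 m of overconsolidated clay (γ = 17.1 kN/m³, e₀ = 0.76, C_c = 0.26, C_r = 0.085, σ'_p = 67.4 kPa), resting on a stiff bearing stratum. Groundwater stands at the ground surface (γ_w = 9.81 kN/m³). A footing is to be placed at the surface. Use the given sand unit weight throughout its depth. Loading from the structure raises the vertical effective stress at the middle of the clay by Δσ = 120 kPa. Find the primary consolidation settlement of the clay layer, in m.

S_c ≈ 0.406 m

Mid-depth of clay below the ground surface: z = 3.5 + 6.2/2 = 6.6 m.
Total vertical stress at mid-clay: σ_v = 18.9×3.5 + 17.1×3.1 = 119.16 kPa.
Pore pressure: u = 9.81×(6.6 − 0) = 64.746 kPa.
Initial effective stress: σ'_0 = σ_v − u = 119.16 − 64.746 = 54.414 kPa.
Final effective stress: σ'_f = 54.414 + 120 = 174.41 kPa.
σ'_f = 174.41 > σ'_p = 67.4 kPa, so the stress path crosses the preconsolidation pressure — recompression up to σ'_p, then virgin compression beyond:
S_c = H/(1+e₀)·[C_r·log₁₀(σ'_p/σ'_0) + C_c·log₁₀(σ'_f/σ'_p)]
    = 6.2/1.76 × [0.085×log₁₀(67.4/54.414) + 0.26×log₁₀(174.41/67.4)]
    = 3.5227 × [0.0079007 + 0.10736] = 0.406 m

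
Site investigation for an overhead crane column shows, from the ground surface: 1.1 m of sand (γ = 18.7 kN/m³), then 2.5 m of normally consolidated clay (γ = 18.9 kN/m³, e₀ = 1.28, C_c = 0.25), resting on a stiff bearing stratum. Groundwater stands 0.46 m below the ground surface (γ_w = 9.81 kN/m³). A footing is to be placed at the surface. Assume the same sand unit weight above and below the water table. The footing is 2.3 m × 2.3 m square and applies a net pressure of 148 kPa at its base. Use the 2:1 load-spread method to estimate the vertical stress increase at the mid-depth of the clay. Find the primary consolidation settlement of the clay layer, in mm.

S_c ≈ 105 mm

Mid-depth of clay below the ground surface: z = 1.1 + 2.5/2 = 2.35 m.
Total vertical stress at mid-clay: σ_v = 18.7×1.1 + 18.9×1.25 = 44.195 kPa.
Pore pressure: u = 9.81×(2.35 − 0.46) = 18.541 kPa.
Initial effective stress: σ'_0 = σ_v − u = 44.195 − 18.541 = 25.654 kPa.
Stress increase at mid-clay by the 2:1 spreading method:
Δσ = qBL/((B+z)(L+z)) = 148×2.3×2.3/((2.3+2.35)(2.3+2.35)) = 36.209 kPa
Final effective stress: σ'_f = σ'_0 + Δσ = 25.654 + 36.209 = 61.863 kPa.
Normally consolidated clay, so the full stress increment lies on the virgin compression line:
S_c = C_c·H/(1+e₀)·log₁₀(σ'_f/σ'_0) = 0.25×2.5/(1+1.28)×log₁₀(61.863/25.654)
    = 0.27412 × 0.38228 = 0.1048 m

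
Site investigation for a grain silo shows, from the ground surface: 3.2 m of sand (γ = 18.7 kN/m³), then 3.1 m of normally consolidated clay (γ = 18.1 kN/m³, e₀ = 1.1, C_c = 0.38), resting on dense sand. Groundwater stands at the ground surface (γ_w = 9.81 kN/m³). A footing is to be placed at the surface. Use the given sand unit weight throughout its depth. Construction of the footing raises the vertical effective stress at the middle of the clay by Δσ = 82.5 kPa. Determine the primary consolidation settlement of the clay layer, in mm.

Mid-depth of clay below the ground surface: z = 3.2 + 3.1/2 = 4.75 m.
Total vertical stress at mid-clay: σ_v = 18.7×3.2 + 18.1×1.55 = 87.895 kPa.
Pore pressure: u = 9.81×(4.75 − 0) = 46.598 kPa.
Initial effective stress: σ'_0 = σ_v − u = 87.895 − 46.598 = 41.297 kPa.
Final effective stress: σ'_f = σ'_0 + Δσ = 41.297 + 82.5 = 123.8 kPa.
Normally consolidated clay, so the full stress increment lies on the virgin compression line:
S_c = C_c·H/(1+e₀)·log₁₀(σ'_f/σ'_0) = 0.38×3.1/(1+1.1)×log₁₀(123.8/41.297)
    = 0.56095 × 0.4768 = 0.2675 m

S_c ≈ 267 mm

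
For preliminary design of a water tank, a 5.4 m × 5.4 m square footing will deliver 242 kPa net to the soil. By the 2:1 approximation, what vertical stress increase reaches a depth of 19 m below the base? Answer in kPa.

By the 2:1 method the load spreads at 1 horizontal : 2 vertical, so at depth z the loaded area has grown by z in each plan dimension:
Δσ = qBL/((B+z)(L+z)) = 242×5.4×5.4/((5.4+19)(5.4+19)) = 11.853 kPa

Δσ_z ≈ 11.9 kPa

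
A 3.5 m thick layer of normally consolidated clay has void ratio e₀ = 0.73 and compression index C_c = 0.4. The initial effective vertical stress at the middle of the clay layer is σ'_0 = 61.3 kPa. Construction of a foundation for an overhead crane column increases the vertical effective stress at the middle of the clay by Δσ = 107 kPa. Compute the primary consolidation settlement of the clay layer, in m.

Final effective stress: σ'_f = σ'_0 + Δσ = 61.3 + 107 = 168.3 kPa.
Normally consolidated clay, so the full stress increment lies on the virgin compression line:
S_c = C_c·H/(1+e₀)·log₁₀(σ'_f/σ'_0) = 0.4×3.5/(1+0.73)×log₁₀(168.3/61.3)
    = 0.80925 × 0.43862 = 0.355 m

S_c ≈ 0.355 m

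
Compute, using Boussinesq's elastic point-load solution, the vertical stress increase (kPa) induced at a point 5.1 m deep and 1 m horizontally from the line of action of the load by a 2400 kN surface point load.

Boussinesq vertical stress below a point load on an elastic half-space:
Δσ_z = 3P/(2πz²) · [1 + (r/z)²]^(−5/2)
r/z = 1/5.1 = 0.19608; [1+(r/z)²]^(−5/2) = 0.91.
Δσ_z = 3×2400/(2π×5.1²) × 0.91 = 44.057 × 0.91 = 40.09 kPa

Δσ_z ≈ 40.1 kPa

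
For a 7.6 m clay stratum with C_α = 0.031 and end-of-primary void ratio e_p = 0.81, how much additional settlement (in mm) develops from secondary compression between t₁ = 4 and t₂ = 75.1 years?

S_s ≈ 166 mm

Secondary compression: S_s = C_α·H/(1+e_p)·log₁₀(t₂/t₁)
S_s = 0.031×7.6/(1+0.81)×log₁₀(75.1/4)
    = 0.1302 × 1.274 = 0.1658 m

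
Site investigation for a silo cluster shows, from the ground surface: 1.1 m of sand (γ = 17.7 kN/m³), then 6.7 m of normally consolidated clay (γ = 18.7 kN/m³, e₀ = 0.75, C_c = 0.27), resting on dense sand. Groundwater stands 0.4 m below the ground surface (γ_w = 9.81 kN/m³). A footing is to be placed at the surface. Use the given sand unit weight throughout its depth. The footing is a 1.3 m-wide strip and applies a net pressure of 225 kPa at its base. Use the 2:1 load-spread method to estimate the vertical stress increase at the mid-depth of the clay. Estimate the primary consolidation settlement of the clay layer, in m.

Mid-depth of clay below the ground surface: z = 1.1 + 6.7/2 = 4.45 m.
Total vertical stress at mid-clay: σ_v = 17.7×1.1 + 18.7×3.35 = 82.115 kPa.
Pore pressure: u = 9.81×(4.45 − 0.4) = 39.73 kPa.
Initial effective stress: σ'_0 = σ_v − u = 82.115 − 39.73 = 42.385 kPa.
Stress increase at mid-clay by the 2:1 spreading method:
Δσ = qB/(B+z) = 225×1.3/(1.3+4.45) = 50.87 kPa
Final effective stress: σ'_f = σ'_0 + Δσ = 42.385 + 50.87 = 93.255 kPa.
Normally consolidated clay, so the full stress increment lies on the virgin compression line:
S_c = C_c·H/(1+e₀)·log₁₀(σ'_f/σ'_0) = 0.27×6.7/(1+0.75)×log₁₀(93.255/42.385)
    = 1.0337 × 0.34246 = 0.354 m

S_c ≈ 0.354 m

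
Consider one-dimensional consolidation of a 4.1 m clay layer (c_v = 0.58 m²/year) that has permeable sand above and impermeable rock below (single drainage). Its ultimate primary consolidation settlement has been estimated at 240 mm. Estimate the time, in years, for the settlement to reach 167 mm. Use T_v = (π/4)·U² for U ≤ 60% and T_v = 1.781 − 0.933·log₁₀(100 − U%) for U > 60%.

t ≈ 11.5 years

Drainage path length: H_d = H = 4.1 m (single drainage).
U = S(t)/S_ult = 167/240 = 0.6958.
U > 60%: T_v = 1.781 − 0.933·log₁₀(100 − 69.583) = 0.39726.
t = T_v·H_d²/c_v = 0.39726×4.1²/0.58 = 11.51 years.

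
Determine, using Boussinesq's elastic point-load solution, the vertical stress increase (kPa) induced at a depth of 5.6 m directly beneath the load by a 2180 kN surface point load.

Δσ_z ≈ 33.2 kPa

Boussinesq vertical stress below a point load on an elastic half-space:
Δσ_z = 3P/(2πz²) · [1 + (r/z)²]^(−5/2)
r/z = 0/5.6 = 0; [1+(r/z)²]^(−5/2) = 1.
Δσ_z = 3×2180/(2π×5.6²) × 1 = 33.191 × 1 = 33.19 kPa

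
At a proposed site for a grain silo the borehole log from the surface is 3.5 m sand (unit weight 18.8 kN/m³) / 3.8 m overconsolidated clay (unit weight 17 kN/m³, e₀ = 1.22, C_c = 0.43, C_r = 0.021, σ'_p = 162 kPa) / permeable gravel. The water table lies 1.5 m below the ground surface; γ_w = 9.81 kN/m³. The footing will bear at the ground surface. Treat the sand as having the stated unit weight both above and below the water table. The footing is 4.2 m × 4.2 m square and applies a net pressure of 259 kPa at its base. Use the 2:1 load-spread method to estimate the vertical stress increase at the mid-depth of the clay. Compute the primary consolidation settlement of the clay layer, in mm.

S_c ≈ 9.42 mm

Mid-depth of clay below the ground surface: z = 3.5 + 3.8/2 = 5.4 m.
Total vertical stress at mid-clay: σ_v = 18.8×3.5 + 17×1.9 = 98.1 kPa.
Pore pressure: u = 9.81×(5.4 − 1.5) = 38.259 kPa.
Initial effective stress: σ'_0 = σ_v − u = 98.1 − 38.259 = 59.841 kPa.
Stress increase at mid-clay by the 2:1 spreading method:
Δσ = qBL/((B+z)(L+z)) = 259×4.2×4.2/((4.2+5.4)(4.2+5.4)) = 49.574 kPa
Final effective stress: σ'_f = 59.841 + 49.574 = 109.41 kPa.
σ'_f = 109.41 ≤ σ'_p = 162 kPa, so the clay remains overconsolidated and only the recompression index applies:
S_c = C_r·H/(1+e₀)·log₁₀(σ'_f/σ'_0) = 0.021×3.8/2.22×log₁₀(109.41/59.841)
    = 0.035946 × 0.26206 = 0.00942 m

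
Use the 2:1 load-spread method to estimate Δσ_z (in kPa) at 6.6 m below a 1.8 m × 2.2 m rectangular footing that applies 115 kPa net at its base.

By the 2:1 method the load spreads at 1 horizontal : 2 vertical, so at depth z the loaded area has grown by z in each plan dimension:
Δσ = qBL/((B+z)(L+z)) = 115×1.8×2.2/((1.8+6.6)(2.2+6.6)) = 6.1607 kPa

Δσ_z ≈ 6.16 kPa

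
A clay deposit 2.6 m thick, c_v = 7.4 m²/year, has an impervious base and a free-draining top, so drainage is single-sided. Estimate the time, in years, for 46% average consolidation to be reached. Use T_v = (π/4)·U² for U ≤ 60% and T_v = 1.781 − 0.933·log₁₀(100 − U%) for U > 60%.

t ≈ 0.152 years

Drainage path length: H_d = H = 2.6 m (single drainage).
U ≤ 60%: T_v = (π/4)·U² = (π/4)×0.46² = 0.16619.
t = T_v·H_d²/c_v = 0.16619×2.6²/7.4 = 0.1518 years.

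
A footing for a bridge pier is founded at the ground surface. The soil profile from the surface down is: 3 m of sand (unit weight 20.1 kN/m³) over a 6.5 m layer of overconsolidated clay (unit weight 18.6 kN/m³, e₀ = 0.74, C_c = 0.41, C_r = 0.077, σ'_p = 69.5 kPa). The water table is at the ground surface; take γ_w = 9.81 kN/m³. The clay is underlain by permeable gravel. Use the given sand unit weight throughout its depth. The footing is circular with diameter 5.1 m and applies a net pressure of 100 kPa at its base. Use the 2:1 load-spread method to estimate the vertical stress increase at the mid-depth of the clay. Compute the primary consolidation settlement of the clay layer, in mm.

S_c ≈ 110 mm

Mid-depth of clay below the ground surface: z = 3 + 6.5/2 = 6.25 m.
Total vertical stress at mid-clay: σ_v = 20.1×3 + 18.6×3.25 = 120.75 kPa.
Pore pressure: u = 9.81×(6.25 − 0) = 61.312 kPa.
Initial effective stress: σ'_0 = σ_v − u = 120.75 − 61.312 = 59.438 kPa.
Stress increase at mid-clay by the 2:1 spreading method:
Δσ ≈ qD²/(D+z)² = 100×5.1²/(5.1+6.25)² = 20.191 kPa
Final effective stress: σ'_f = 59.438 + 20.191 = 79.629 kPa.
σ'_f = 79.629 > σ'_p = 69.5 kPa, so the stress path crosses the preconsolidation pressure — recompression up to σ'_p, then virgin compression beyond:
S_c = H/(1+e₀)·[C_r·log₁₀(σ'_p/σ'_0) + C_c·log₁₀(σ'_f/σ'_p)]
    = 6.5/1.74 × [0.077×log₁₀(69.5/59.438) + 0.41×log₁₀(79.629/69.5)]
    = 3.7356 × [0.0052299 + 0.024225] = 0.11 m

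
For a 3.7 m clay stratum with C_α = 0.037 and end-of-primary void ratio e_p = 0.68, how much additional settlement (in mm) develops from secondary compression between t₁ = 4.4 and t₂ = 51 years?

Secondary compression: S_s = C_α·H/(1+e_p)·log₁₀(t₂/t₁)
S_s = 0.037×3.7/(1+0.68)×log₁₀(51/4.4)
    = 0.08149 × 1.064 = 0.08671 m

S_s ≈ 86.7 mm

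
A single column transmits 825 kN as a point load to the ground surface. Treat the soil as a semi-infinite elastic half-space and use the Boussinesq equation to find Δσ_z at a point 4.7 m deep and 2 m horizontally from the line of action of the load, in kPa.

Boussinesq vertical stress below a point load on an elastic half-space:
Δσ_z = 3P/(2πz²) · [1 + (r/z)²]^(−5/2)
r/z = 2/4.7 = 0.42553; [1+(r/z)²]^(−5/2) = 0.65964.
Δσ_z = 3×825/(2π×4.7²) × 0.65964 = 17.832 × 0.65964 = 11.76 kPa

Δσ_z ≈ 11.8 kPa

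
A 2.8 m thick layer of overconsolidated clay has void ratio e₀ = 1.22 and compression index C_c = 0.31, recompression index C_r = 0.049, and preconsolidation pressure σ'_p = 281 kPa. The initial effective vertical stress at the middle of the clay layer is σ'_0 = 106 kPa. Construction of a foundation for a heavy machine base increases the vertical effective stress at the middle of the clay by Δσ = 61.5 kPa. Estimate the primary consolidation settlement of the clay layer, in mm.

S_c ≈ 12.3 mm

Final effective stress: σ'_f = 106 + 61.5 = 167.5 kPa.
σ'_f = 167.5 ≤ σ'_p = 281 kPa, so the clay remains overconsolidated and only the recompression index applies:
S_c = C_r·H/(1+e₀)·log₁₀(σ'_f/σ'_0) = 0.049×2.8/2.22×log₁₀(167.5/106)
    = 0.061804 × 0.19871 = 0.01228 m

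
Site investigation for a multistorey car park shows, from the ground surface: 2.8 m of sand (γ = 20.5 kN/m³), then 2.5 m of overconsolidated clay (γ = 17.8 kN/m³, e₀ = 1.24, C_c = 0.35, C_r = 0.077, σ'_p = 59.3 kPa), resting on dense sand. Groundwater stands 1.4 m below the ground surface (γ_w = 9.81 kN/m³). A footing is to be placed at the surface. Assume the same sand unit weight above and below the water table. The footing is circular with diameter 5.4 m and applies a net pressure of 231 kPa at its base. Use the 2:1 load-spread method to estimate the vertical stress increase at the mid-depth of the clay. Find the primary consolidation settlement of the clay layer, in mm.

S_c ≈ 136 mm

Mid-depth of clay below the ground surface: z = 2.8 + 2.5/2 = 4.05 m.
Total vertical stress at mid-clay: σ_v = 20.5×2.8 + 17.8×1.25 = 79.65 kPa.
Pore pressure: u = 9.81×(4.05 − 1.4) = 25.997 kPa.
Initial effective stress: σ'_0 = σ_v − u = 79.65 − 25.997 = 53.653 kPa.
Stress increase at mid-clay by the 2:1 spreading method:
Δσ ≈ qD²/(D+z)² = 231×5.4²/(5.4+4.05)² = 75.429 kPa
Final effective stress: σ'_f = 53.653 + 75.429 = 129.08 kPa.
σ'_f = 129.08 > σ'_p = 59.3 kPa, so the stress path crosses the preconsolidation pressure — recompression up to σ'_p, then virgin compression beyond:
S_c = H/(1+e₀)·[C_r·log₁₀(σ'_p/σ'_0) + C_c·log₁₀(σ'_f/σ'_p)]
    = 2.5/2.24 × [0.077×log₁₀(59.3/53.653) + 0.35×log₁₀(129.08/59.3)]
    = 1.1161 × [0.0033465 + 0.11823] = 0.1357 m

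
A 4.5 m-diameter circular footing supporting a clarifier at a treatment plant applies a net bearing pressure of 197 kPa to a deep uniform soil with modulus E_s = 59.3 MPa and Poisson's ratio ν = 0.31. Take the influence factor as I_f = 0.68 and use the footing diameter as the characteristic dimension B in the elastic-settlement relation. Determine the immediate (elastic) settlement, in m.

S_e ≈ 0.00919 m

Immediate (elastic) settlement: S_e = q·B·(1−ν²)/E_s · I_f.
E_s = 59.3 MPa = 59300 kPa.
S_e = 197 × 4.5 × (1 − 0.31²) / 59300 × 0.68
    = 197 × 4.5 × 0.9039 / 59300 × 0.68
    = 0.009189 m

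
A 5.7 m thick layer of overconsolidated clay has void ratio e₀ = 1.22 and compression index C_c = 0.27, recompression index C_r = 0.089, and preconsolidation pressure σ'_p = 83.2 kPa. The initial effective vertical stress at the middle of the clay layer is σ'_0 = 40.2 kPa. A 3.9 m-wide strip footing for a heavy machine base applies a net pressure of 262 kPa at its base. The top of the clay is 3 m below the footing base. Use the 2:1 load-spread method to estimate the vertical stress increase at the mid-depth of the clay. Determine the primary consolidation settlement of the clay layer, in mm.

Mid-depth of clay below the footing base: z = 3 + 5.7/2 = 5.85 m.
Stress increase at mid-clay by the 2:1 spreading method:
Δσ = qB/(B+z) = 262×3.9/(3.9+5.85) = 104.8 kPa
Final effective stress: σ'_f = 40.2 + 104.8 = 145 kPa.
σ'_f = 145 > σ'_p = 83.2 kPa, so the stress path crosses the preconsolidation pressure — recompression up to σ'_p, then virgin compression beyond:
S_c = H/(1+e₀)·[C_r·log₁₀(σ'_p/σ'_0) + C_c·log₁₀(σ'_f/σ'_p)]
    = 5.7/2.22 × [0.089×log₁₀(83.2/40.2) + 0.27×log₁₀(145/83.2)]
    = 2.5676 × [0.028115 + 0.065136] = 0.2394 m

S_c ≈ 239 mm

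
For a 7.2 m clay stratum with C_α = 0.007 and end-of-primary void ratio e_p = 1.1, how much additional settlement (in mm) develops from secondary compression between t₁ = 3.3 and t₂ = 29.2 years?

S_s ≈ 22.7 mm

Secondary compression: S_s = C_α·H/(1+e_p)·log₁₀(t₂/t₁)
S_s = 0.007×7.2/(1+1.1)×log₁₀(29.2/3.3)
    = 0.024 × 0.9469 = 0.02272 m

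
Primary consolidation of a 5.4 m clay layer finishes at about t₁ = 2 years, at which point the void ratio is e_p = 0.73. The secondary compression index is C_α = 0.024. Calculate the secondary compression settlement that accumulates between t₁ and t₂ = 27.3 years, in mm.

S_s ≈ 85 mm

Secondary compression: S_s = C_α·H/(1+e_p)·log₁₀(t₂/t₁)
S_s = 0.024×5.4/(1+0.73)×log₁₀(27.3/2)
    = 0.07491 × 1.135 = 0.08504 m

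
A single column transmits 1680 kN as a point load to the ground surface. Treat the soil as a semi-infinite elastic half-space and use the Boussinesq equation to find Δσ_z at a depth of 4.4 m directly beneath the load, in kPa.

Boussinesq vertical stress below a point load on an elastic half-space:
Δσ_z = 3P/(2πz²) · [1 + (r/z)²]^(−5/2)
r/z = 0/4.4 = 0; [1+(r/z)²]^(−5/2) = 1.
Δσ_z = 3×1680/(2π×4.4²) × 1 = 41.433 × 1 = 41.43 kPa

Δσ_z ≈ 41.4 kPa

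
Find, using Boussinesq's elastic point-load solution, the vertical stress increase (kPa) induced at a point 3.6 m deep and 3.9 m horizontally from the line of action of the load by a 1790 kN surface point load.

Δσ_z ≈ 9.47 kPa

Boussinesq vertical stress below a point load on an elastic half-space:
Δσ_z = 3P/(2πz²) · [1 + (r/z)²]^(−5/2)
r/z = 3.9/3.6 = 1.0833; [1+(r/z)²]^(−5/2) = 0.14356.
Δσ_z = 3×1790/(2π×3.6²) × 0.14356 = 65.946 × 0.14356 = 9.467 kPa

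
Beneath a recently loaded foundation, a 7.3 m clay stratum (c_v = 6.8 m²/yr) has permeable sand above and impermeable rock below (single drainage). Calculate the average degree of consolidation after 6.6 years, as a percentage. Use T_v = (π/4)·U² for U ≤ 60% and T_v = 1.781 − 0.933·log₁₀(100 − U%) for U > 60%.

U ≈ 89.9 %

Drainage path length: H_d = H = 7.3 m (single drainage).
T_v = c_v·t/H_d² = 6.8×6.6/7.3² = 0.84218.
T_v = 0.84218 corresponds to the U > 60% branch:
U = 1 − 10^((1.781 − T_v)/0.933)/100 = 0.8986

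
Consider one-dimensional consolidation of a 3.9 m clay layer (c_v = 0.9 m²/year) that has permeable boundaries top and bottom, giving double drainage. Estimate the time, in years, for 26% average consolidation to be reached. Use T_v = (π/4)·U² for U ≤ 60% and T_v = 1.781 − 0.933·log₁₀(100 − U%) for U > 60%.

t ≈ 0.224 years

Drainage path length: H_d = H/2 = 1.95 m (double drainage).
U ≤ 60%: T_v = (π/4)·U² = (π/4)×0.26² = 0.053093.
t = T_v·H_d²/c_v = 0.053093×1.95²/0.9 = 0.2243 years.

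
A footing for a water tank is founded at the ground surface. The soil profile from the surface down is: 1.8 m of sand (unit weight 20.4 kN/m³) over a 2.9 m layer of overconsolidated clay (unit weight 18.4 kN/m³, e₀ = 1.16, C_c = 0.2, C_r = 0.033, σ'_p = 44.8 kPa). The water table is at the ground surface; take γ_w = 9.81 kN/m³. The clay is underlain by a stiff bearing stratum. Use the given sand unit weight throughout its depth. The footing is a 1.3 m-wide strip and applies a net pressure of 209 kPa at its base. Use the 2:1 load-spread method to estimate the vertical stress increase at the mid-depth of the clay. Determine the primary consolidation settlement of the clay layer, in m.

Mid-depth of clay below the ground surface: z = 1.8 + 2.9/2 = 3.25 m.
Total vertical stress at mid-clay: σ_v = 20.4×1.8 + 18.4×1.45 = 63.4 kPa.
Pore pressure: u = 9.81×(3.25 − 0) = 31.883 kPa.
Initial effective stress: σ'_0 = σ_v − u = 63.4 − 31.883 = 31.517 kPa.
Stress increase at mid-clay by the 2:1 spreading method:
Δσ = qB/(B+z) = 209×1.3/(1.3+3.25) = 59.714 kPa
Final effective stress: σ'_f = 31.517 + 59.714 = 91.231 kPa.
σ'_f = 91.231 > σ'_p = 44.8 kPa, so the stress path crosses the preconsolidation pressure — recompression up to σ'_p, then virgin compression beyond:
S_c = H/(1+e₀)·[C_r·log₁₀(σ'_p/σ'_0) + C_c·log₁₀(σ'_f/σ'_p)]
    = 2.9/2.16 × [0.033×log₁₀(44.8/31.517) + 0.2×log₁₀(91.231/44.8)]
    = 1.3426 × [0.0050402 + 0.061773] = 0.0897 m

S_c ≈ 0.0897 m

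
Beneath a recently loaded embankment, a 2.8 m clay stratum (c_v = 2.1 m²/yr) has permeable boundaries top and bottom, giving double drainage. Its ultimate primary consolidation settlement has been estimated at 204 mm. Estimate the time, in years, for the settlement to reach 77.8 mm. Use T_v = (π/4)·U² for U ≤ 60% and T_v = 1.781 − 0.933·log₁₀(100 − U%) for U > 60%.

Drainage path length: H_d = H/2 = 1.4 m (double drainage).
U = S(t)/S_ult = 77.8/204 = 0.3814.
U ≤ 60%: T_v = (π/4)·U² = (π/4)×0.38137² = 0.11423.
t = T_v·H_d²/c_v = 0.11423×1.4²/2.1 = 0.1066 years.

t ≈ 0.107 years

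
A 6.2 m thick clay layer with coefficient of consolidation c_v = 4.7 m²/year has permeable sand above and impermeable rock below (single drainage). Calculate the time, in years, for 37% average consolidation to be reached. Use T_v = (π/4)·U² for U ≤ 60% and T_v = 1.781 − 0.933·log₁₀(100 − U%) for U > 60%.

t ≈ 0.879 years

Drainage path length: H_d = H = 6.2 m (single drainage).
U ≤ 60%: T_v = (π/4)·U² = (π/4)×0.37² = 0.10752.
t = T_v·H_d²/c_v = 0.10752×6.2²/4.7 = 0.8794 years.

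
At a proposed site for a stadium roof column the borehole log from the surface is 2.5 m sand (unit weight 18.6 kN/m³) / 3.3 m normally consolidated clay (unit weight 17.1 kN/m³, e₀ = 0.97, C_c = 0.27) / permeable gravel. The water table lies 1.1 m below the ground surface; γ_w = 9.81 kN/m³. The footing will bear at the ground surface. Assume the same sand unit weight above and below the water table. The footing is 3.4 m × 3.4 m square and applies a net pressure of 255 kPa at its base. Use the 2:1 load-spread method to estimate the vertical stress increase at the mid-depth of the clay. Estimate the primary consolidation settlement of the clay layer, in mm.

Mid-depth of clay below the ground surface: z = 2.5 + 3.3/2 = 4.15 m.
Total vertical stress at mid-clay: σ_v = 18.6×2.5 + 17.1×1.65 = 74.715 kPa.
Pore pressure: u = 9.81×(4.15 − 1.1) = 29.921 kPa.
Initial effective stress: σ'_0 = σ_v − u = 74.715 − 29.921 = 44.794 kPa.
Stress increase at mid-clay by the 2:1 spreading method:
Δσ = qBL/((B+z)(L+z)) = 255×3.4×3.4/((3.4+4.15)(3.4+4.15)) = 51.714 kPa
Final effective stress: σ'_f = σ'_0 + Δσ = 44.794 + 51.714 = 96.508 kPa.
Normally consolidated clay, so the full stress increment lies on the virgin compression line:
S_c = C_c·H/(1+e₀)·log₁₀(σ'_f/σ'_0) = 0.27×3.3/(1+0.97)×log₁₀(96.508/44.794)
    = 0.45228 × 0.33334 = 0.1508 m

S_c ≈ 151 mm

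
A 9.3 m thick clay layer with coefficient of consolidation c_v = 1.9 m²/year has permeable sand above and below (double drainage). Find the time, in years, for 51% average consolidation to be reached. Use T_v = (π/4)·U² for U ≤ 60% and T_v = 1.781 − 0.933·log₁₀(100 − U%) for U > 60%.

t ≈ 2.32 years

Drainage path length: H_d = H/2 = 4.65 m (double drainage).
U ≤ 60%: T_v = (π/4)·U² = (π/4)×0.51² = 0.20428.
t = T_v·H_d²/c_v = 0.20428×4.65²/1.9 = 2.325 years.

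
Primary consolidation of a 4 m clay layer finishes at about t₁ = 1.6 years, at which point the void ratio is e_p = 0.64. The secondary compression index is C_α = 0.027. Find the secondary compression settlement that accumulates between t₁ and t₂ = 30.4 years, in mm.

Secondary compression: S_s = C_α·H/(1+e_p)·log₁₀(t₂/t₁)
S_s = 0.027×4/(1+0.64)×log₁₀(30.4/1.6)
    = 0.06585 × 1.279 = 0.08421 m

S_s ≈ 84.2 mm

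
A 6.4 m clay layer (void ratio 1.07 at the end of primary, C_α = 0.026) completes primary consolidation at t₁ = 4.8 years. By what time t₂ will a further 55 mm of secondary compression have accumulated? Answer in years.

t₂ ≈ 23.2 years

S_s = C_α·H/(1+e_p)·log₁₀(t₂/t₁) ⇒ log₁₀(t₂/t₁) = S_s·(1+e_p)/(C_α·H).
log₁₀(t₂/t₁) = 0.055 × (1+1.07) / (0.026×6.4) = 0.6842
t₂ = t₁ × 10^0.6842 = 4.8 × 4.833 = 23.2 years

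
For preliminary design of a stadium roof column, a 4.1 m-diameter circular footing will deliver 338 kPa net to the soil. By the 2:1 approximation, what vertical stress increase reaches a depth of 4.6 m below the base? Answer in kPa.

Δσ_z ≈ 75.1 kPa

By the 2:1 method the load spreads at 1 horizontal : 2 vertical, so at depth z the loaded area has grown by z in each plan dimension:
Δσ ≈ qD²/(D+z)² = 338×4.1²/(4.1+4.6)² = 75.066 kPa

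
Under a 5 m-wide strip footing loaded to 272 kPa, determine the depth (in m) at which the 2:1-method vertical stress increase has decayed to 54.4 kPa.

2:1 spreading — at depth z the loaded area has grown by z in each plan dimension:
qB/(B+z) = Δσ_z ⇒ z = qB/Δσ_z − B = 272×5/54.4 − 5 = 20 m

z ≈ 20 m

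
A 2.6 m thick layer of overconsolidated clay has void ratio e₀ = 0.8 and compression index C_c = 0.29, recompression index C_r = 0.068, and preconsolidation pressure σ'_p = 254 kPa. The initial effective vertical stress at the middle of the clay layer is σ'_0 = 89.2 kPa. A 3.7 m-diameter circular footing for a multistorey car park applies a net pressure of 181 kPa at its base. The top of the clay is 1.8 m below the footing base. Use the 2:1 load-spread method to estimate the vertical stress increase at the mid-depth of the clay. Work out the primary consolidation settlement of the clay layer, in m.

S_c ≈ 0.0201 m

Mid-depth of clay below the footing base: z = 1.8 + 2.6/2 = 3.1 m.
Stress increase at mid-clay by the 2:1 spreading method:
Δσ ≈ qD²/(D+z)² = 181×3.7²/(3.7+3.1)² = 53.588 kPa
Final effective stress: σ'_f = 89.2 + 53.588 = 142.79 kPa.
σ'_f = 142.79 ≤ σ'_p = 254 kPa, so the clay remains overconsolidated and only the recompression index applies:
S_c = C_r·H/(1+e₀)·log₁₀(σ'_f/σ'_0) = 0.068×2.6/1.8×log₁₀(142.79/89.2)
    = 0.098219 × 0.20433 = 0.02007 m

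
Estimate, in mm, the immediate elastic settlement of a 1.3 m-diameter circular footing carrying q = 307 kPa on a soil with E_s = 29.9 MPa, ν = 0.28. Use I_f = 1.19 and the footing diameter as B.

S_e ≈ 14.6 mm

Immediate (elastic) settlement: S_e = q·B·(1−ν²)/E_s · I_f.
E_s = 29.9 MPa = 29900 kPa.
S_e = 307 × 1.3 × (1 − 0.28²) / 29900 × 1.19
    = 307 × 1.3 × 0.9216 / 29900 × 1.19
    = 0.01464 m = 14.64 mm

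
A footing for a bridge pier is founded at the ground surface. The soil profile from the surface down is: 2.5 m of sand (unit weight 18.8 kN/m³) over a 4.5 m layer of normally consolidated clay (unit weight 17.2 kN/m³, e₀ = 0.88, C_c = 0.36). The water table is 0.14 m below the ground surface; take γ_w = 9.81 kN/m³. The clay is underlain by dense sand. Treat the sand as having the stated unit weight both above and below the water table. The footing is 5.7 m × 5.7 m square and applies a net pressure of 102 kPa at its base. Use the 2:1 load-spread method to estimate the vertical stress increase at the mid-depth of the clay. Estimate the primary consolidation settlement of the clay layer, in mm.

Mid-depth of clay below the ground surface: z = 2.5 + 4.5/2 = 4.75 m.
Total vertical stress at mid-clay: σ_v = 18.8×2.5 + 17.2×2.25 = 85.7 kPa.
Pore pressure: u = 9.81×(4.75 − 0.14) = 45.224 kPa.
Initial effective stress: σ'_0 = σ_v − u = 85.7 − 45.224 = 40.476 kPa.
Stress increase at mid-clay by the 2:1 spreading method:
Δσ = qBL/((B+z)(L+z)) = 102×5.7×5.7/((5.7+4.75)(5.7+4.75)) = 30.347 kPa
Final effective stress: σ'_f = σ'_0 + Δσ = 40.476 + 30.347 = 70.823 kPa.
Normally consolidated clay, so the full stress increment lies on the virgin compression line:
S_c = C_c·H/(1+e₀)·log₁₀(σ'_f/σ'_0) = 0.36×4.5/(1+0.88)×log₁₀(70.823/40.476)
    = 0.8617 × 0.24298 = 0.2094 m

S_c ≈ 209 mm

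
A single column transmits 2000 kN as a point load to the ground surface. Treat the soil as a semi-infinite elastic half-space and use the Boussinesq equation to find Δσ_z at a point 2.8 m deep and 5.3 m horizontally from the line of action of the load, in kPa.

Δσ_z ≈ 2.71 kPa

Boussinesq vertical stress below a point load on an elastic half-space:
Δσ_z = 3P/(2πz²) · [1 + (r/z)²]^(−5/2)
r/z = 5.3/2.8 = 1.8929; [1+(r/z)²]^(−5/2) = 0.022241.
Δσ_z = 3×2000/(2π×2.8²) × 0.022241 = 121.8 × 0.022241 = 2.709 kPa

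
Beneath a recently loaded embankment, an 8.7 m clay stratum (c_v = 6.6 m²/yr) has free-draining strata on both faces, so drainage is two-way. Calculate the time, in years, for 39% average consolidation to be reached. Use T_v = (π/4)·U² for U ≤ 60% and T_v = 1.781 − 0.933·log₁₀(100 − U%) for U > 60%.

t ≈ 0.342 years

Drainage path length: H_d = H/2 = 4.35 m (double drainage).
U ≤ 60%: T_v = (π/4)·U² = (π/4)×0.39² = 0.11946.
t = T_v·H_d²/c_v = 0.11946×4.35²/6.6 = 0.3425 years.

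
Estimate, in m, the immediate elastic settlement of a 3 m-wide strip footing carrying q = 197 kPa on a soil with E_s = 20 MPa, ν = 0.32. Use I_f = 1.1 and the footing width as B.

Immediate (elastic) settlement: S_e = q·B·(1−ν²)/E_s · I_f.
E_s = 20 MPa = 20000 kPa.
S_e = 197 × 3 × (1 − 0.32²) / 20000 × 1.1
    = 197 × 3 × 0.8976 / 20000 × 1.1
    = 0.02918 m

S_e ≈ 0.0292 m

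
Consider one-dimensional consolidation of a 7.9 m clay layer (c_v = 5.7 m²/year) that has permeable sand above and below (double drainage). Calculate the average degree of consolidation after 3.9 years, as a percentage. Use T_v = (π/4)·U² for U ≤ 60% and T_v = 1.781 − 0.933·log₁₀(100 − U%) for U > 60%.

Drainage path length: H_d = H/2 = 3.95 m (double drainage).
T_v = c_v·t/H_d² = 5.7×3.9/3.95² = 1.4248.
T_v = 1.4248 corresponds to the U > 60% branch:
U = 1 − 10^((1.781 − T_v)/0.933)/100 = 0.9759

U ≈ 97.6 %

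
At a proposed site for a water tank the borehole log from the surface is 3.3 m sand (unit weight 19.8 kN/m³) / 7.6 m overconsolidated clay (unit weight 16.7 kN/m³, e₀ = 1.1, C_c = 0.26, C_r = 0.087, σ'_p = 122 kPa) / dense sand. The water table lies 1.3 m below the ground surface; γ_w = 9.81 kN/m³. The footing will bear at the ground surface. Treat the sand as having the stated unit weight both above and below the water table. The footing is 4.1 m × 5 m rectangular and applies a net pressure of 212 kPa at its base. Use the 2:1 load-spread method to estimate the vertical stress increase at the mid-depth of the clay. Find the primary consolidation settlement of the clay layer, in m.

S_c ≈ 0.0504 m

Mid-depth of clay below the ground surface: z = 3.3 + 7.6/2 = 7.1 m.
Total vertical stress at mid-clay: σ_v = 19.8×3.3 + 16.7×3.8 = 128.8 kPa.
Pore pressure: u = 9.81×(7.1 − 1.3) = 56.898 kPa.
Initial effective stress: σ'_0 = σ_v − u = 128.8 − 56.898 = 71.902 kPa.
Stress increase at mid-clay by the 2:1 spreading method:
Δσ = qBL/((B+z)(L+z)) = 212×4.1×5/((4.1+7.1)(5+7.1)) = 32.069 kPa
Final effective stress: σ'_f = 71.902 + 32.069 = 103.97 kPa.
σ'_f = 103.97 ≤ σ'_p = 122 kPa, so the clay remains overconsolidated and only the recompression index applies:
S_c = C_r·H/(1+e₀)·log₁₀(σ'_f/σ'_0) = 0.087×7.6/2.1×log₁₀(103.97/71.902)
    = 0.31485 × 0.16017 = 0.05043 m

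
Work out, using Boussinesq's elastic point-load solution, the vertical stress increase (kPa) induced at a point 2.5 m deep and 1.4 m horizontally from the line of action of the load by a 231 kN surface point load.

Δσ_z ≈ 8.92 kPa

Boussinesq vertical stress below a point load on an elastic half-space:
Δσ_z = 3P/(2πz²) · [1 + (r/z)²]^(−5/2)
r/z = 1.4/2.5 = 0.56; [1+(r/z)²]^(−5/2) = 0.50564.
Δσ_z = 3×231/(2π×2.5²) × 0.50564 = 17.647 × 0.50564 = 8.923 kPa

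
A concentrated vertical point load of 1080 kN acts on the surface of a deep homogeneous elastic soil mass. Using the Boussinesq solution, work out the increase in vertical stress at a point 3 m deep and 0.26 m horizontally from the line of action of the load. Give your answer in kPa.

Boussinesq vertical stress below a point load on an elastic half-space:
Δσ_z = 3P/(2πz²) · [1 + (r/z)²]^(−5/2)
r/z = 0.26/3 = 0.086667; [1+(r/z)²]^(−5/2) = 0.98147.
Δσ_z = 3×1080/(2π×3²) × 0.98147 = 57.296 × 0.98147 = 56.23 kPa

Δσ_z ≈ 56.2 kPa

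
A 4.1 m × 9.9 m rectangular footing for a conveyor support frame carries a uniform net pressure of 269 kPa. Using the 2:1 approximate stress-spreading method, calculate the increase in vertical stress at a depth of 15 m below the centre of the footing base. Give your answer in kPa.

Δσ_z ≈ 23 kPa

By the 2:1 method the load spreads at 1 horizontal : 2 vertical, so at depth z the loaded area has grown by z in each plan dimension:
Δσ = qBL/((B+z)(L+z)) = 269×4.1×9.9/((4.1+15)(9.9+15)) = 22.958 kPa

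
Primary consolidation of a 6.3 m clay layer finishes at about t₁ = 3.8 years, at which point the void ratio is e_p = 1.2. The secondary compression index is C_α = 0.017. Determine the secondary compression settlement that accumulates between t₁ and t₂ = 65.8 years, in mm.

Secondary compression: S_s = C_α·H/(1+e_p)·log₁₀(t₂/t₁)
S_s = 0.017×6.3/(1+1.2)×log₁₀(65.8/3.8)
    = 0.04868 × 1.238 = 0.06029 m

S_s ≈ 60.3 mm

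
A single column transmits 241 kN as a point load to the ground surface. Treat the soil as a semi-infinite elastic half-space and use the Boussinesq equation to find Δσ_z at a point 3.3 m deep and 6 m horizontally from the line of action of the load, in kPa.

Δσ_z ≈ 0.275 kPa

Boussinesq vertical stress below a point load on an elastic half-space:
Δσ_z = 3P/(2πz²) · [1 + (r/z)²]^(−5/2)
r/z = 6/3.3 = 1.8182; [1+(r/z)²]^(−5/2) = 0.025994.
Δσ_z = 3×241/(2π×3.3²) × 0.025994 = 10.566 × 0.025994 = 0.2747 kPa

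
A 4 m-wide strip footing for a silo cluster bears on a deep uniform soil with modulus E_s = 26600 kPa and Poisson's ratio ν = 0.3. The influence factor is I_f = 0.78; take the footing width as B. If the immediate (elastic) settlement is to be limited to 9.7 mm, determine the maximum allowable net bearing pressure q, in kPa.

q ≈ 90.9 kPa

S_e = q·B·(1−ν²)/E_s · I_f  ⇒  q = S_e·E_s / (B·(1−ν²)·I_f).
q = 0.0097 × 26600 / (4 × 0.91 × 0.78) = 90.88 kPa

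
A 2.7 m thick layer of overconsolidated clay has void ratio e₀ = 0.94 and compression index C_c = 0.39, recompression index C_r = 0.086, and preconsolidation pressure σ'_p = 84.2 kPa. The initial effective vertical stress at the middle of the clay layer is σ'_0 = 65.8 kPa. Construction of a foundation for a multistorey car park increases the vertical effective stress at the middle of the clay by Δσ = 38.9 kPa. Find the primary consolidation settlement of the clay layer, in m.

S_c ≈ 0.0642 m

Final effective stress: σ'_f = 65.8 + 38.9 = 104.7 kPa.
σ'_f = 104.7 > σ'_p = 84.2 kPa, so the stress path crosses the preconsolidation pressure — recompression up to σ'_p, then virgin compression beyond:
S_c = H/(1+e₀)·[C_r·log₁₀(σ'_p/σ'_0) + C_c·log₁₀(σ'_f/σ'_p)]
    = 2.7/1.94 × [0.086×log₁₀(84.2/65.8) + 0.39×log₁₀(104.7/84.2)]
    = 1.3918 × [0.0092094 + 0.036907] = 0.06418 m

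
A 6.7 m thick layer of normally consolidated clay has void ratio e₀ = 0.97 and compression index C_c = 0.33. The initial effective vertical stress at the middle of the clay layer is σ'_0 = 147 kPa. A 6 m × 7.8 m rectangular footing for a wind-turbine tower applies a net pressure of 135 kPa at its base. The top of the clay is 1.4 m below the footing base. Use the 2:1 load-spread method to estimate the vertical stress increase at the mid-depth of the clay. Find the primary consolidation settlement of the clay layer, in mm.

Mid-depth of clay below the footing base: z = 1.4 + 6.7/2 = 4.75 m.
Stress increase at mid-clay by the 2:1 spreading method:
Δσ = qBL/((B+z)(L+z)) = 135×6×7.8/((6+4.75)(7.8+4.75)) = 46.83 kPa
Final effective stress: σ'_f = σ'_0 + Δσ = 147 + 46.83 = 193.83 kPa.
Normally consolidated clay, so the full stress increment lies on the virgin compression line:
S_c = C_c·H/(1+e₀)·log₁₀(σ'_f/σ'_0) = 0.33×6.7/(1+0.97)×log₁₀(193.83/147)
    = 1.1223 × 0.1201 = 0.1348 m

S_c ≈ 135 mm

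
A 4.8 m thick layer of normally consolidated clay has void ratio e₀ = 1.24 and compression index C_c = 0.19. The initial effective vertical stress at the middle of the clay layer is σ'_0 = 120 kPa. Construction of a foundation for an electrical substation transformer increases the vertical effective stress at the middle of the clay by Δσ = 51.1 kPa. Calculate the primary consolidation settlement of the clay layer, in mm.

Final effective stress: σ'_f = σ'_0 + Δσ = 120 + 51.1 = 171.1 kPa.
Normally consolidated clay, so the full stress increment lies on the virgin compression line:
S_c = C_c·H/(1+e₀)·log₁₀(σ'_f/σ'_0) = 0.19×4.8/(1+1.24)×log₁₀(171.1/120)
    = 0.40714 × 0.15407 = 0.06273 m

S_c ≈ 62.7 mm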